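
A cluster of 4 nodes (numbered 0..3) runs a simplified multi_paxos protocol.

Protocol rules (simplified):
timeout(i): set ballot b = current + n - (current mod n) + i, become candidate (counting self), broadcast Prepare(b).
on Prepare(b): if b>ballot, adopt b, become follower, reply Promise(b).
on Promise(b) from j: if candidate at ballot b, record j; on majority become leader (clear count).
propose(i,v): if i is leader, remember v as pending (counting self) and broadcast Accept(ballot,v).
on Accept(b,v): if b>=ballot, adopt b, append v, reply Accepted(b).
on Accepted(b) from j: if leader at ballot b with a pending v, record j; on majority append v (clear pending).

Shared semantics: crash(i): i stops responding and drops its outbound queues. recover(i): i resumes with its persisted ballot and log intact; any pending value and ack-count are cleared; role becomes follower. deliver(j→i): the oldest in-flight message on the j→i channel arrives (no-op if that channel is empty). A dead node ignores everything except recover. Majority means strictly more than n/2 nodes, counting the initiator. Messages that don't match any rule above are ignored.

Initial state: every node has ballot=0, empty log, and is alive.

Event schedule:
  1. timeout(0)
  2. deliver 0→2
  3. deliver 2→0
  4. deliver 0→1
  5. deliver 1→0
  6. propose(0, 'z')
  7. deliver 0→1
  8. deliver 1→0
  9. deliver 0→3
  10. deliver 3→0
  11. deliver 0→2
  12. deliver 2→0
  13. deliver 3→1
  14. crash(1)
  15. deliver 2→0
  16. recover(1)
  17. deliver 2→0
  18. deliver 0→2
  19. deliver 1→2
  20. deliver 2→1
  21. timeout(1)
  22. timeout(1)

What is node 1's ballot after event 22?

e1 timeout(0): 0[cand,b=4,-]
e2 deliver 0→2: 2[foll,b=4,-]
e3 deliver 2→0: ·
e4 deliver 0→1: 1[foll,b=4,-]
e5 deliver 1→0: 0[lead,b=4,-]
e6 propose(0,'z'): ·
e7 deliver 0→1: 1[foll,b=4,z]
e8 deliver 1→0: ·
e9 deliver 0→3: 3[foll,b=4,-]
e10 deliver 3→0: ·
e11 deliver 0→2: 2[foll,b=4,z]
e12 deliver 2→0: 0[lead,b=4,z]
e13 deliver 3→1: ·
e14 crash(1): 1[✗foll,b=4,z]
e15 deliver 2→0: ·
e16 recover(1): 1[foll,b=4,z]
e17 deliver 2→0: ·
e18 deliver 0→2: ·
e19 deliver 1→2: ·
e20 deliver 2→1: ·
e21 timeout(1): 1[cand,b=9,z]
e22 timeout(1): 1[cand,b=13,z]

13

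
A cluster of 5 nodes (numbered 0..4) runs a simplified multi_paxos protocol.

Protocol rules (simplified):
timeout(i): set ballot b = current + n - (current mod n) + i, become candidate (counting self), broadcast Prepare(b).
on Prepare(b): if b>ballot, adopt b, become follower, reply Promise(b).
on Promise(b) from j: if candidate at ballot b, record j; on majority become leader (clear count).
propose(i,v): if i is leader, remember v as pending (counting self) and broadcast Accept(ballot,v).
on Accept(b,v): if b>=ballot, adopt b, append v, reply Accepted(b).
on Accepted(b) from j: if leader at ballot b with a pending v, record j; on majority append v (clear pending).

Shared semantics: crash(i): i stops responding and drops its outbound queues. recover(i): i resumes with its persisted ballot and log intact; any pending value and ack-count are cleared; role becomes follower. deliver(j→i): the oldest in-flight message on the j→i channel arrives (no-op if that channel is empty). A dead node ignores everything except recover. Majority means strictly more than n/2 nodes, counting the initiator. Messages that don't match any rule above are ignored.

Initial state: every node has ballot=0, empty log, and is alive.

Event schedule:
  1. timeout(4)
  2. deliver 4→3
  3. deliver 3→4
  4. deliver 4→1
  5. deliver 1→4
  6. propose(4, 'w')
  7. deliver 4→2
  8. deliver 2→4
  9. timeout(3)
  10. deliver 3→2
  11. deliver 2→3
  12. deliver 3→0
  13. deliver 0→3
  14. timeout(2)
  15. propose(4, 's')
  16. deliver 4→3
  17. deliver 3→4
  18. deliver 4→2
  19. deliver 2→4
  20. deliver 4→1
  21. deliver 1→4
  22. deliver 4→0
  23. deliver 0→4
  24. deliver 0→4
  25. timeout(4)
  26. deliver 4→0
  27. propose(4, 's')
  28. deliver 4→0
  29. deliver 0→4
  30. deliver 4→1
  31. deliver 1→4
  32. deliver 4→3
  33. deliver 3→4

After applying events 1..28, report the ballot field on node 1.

1. timeout(4):  <4:cand b9 ->
2. deliver 4→3:  <3:foll b9 ->
3. deliver 3→4:  nop
4. deliver 4→1:  <1:foll b9 ->
5. deliver 1→4:  <4:lead b9 ->
6. propose(4,'w'):  nop
7. deliver 4→2:  <2:foll b9 ->
8. deliver 2→4:  nop
9. timeout(3):  <3:cand b13 ->
10. deliver 3→2:  <2:foll b13 ->
11. deliver 2→3:  nop
12. deliver 3→0:  <0:foll b13 ->
13. deliver 0→3:  <3:lead b13 ->
14. timeout(2):  <2:cand b17 ->
15. propose(4,'s'):  nop
16. deliver 4→3:  nop
17. deliver 3→4:  <4:foll b13 ->
18. deliver 4→2:  nop
19. deliver 2→4:  <4:foll b17 ->
20. deliver 4→1:  <1:foll b9 w>
21. deliver 1→4:  nop
22. deliver 4→0:  nop
23. deliver 0→4:  nop
24. deliver 0→4:  nop
25. timeout(4):  <4:cand b24 ->
26. deliver 4→0:  nop
27. propose(4,'s'):  nop
28. deliver 4→0:  nop

9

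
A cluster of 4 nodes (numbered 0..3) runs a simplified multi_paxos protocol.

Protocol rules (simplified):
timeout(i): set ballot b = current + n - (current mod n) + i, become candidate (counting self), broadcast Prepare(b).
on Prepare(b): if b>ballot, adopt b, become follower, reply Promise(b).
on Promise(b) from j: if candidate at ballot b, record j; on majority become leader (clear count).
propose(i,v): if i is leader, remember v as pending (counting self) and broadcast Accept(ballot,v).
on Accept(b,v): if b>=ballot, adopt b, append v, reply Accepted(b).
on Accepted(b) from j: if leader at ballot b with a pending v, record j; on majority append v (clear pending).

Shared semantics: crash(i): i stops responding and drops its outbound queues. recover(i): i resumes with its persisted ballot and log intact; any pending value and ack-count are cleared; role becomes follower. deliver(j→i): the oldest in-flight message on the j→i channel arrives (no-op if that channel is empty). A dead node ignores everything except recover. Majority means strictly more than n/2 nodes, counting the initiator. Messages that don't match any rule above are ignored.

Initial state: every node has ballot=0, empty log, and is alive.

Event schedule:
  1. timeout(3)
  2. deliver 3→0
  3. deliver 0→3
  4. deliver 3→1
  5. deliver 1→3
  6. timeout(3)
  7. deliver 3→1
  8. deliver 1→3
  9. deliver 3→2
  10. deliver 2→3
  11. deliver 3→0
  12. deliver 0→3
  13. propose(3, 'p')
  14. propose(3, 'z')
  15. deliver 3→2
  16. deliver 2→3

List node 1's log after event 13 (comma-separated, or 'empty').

empty

after 1 — timeout(3): n3:cand/b7/[-]
after 2 — deliver 3→0: n0:foll/b7/[-]
after 3 — deliver 0→3: ·
after 4 — deliver 3→1: n1:foll/b7/[-]
after 5 — deliver 1→3: n3:lead/b7/[-]
after 6 — timeout(3): n3:cand/b11/[-]
after 7 — deliver 3→1: n1:foll/b11/[-]
after 8 — deliver 1→3: ·
after 9 — deliver 3→2: n2:foll/b7/[-]
after 10 — deliver 2→3: ·
after 11 — deliver 3→0: n0:foll/b11/[-]
after 12 — deliver 0→3: n3:lead/b11/[-]
after 13 — propose(3,'p'): ·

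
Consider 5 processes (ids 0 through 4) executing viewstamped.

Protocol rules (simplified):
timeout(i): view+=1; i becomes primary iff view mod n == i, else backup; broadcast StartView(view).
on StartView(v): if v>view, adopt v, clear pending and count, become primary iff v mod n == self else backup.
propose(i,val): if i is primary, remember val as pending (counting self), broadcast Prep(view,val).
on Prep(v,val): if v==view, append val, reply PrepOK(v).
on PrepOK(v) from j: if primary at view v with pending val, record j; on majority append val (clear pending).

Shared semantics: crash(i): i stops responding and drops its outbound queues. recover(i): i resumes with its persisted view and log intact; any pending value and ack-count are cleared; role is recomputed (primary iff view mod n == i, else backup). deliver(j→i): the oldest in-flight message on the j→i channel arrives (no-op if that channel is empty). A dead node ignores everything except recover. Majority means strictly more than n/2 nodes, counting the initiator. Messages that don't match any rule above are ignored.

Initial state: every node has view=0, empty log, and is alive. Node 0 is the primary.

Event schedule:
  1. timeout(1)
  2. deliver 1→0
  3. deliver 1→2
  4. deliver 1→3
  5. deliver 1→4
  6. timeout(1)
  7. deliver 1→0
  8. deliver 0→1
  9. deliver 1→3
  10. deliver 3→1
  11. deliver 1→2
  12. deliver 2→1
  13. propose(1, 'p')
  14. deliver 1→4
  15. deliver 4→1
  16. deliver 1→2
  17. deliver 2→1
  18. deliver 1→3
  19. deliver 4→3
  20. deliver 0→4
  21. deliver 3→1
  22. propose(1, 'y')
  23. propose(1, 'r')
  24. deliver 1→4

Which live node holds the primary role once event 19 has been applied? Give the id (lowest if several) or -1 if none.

2

e1 timeout(1): 1[prim,v=1,-]
e2 deliver 1→0: 0[back,v=1,-]
e3 deliver 1→2: 2[back,v=1,-]
e4 deliver 1→3: 3[back,v=1,-]
e5 deliver 1→4: 4[back,v=1,-]
e6 timeout(1): 1[back,v=2,-]
e7 deliver 1→0: 0[back,v=2,-]
e8 deliver 0→1: ·
e9 deliver 1→3: 3[back,v=2,-]
e10 deliver 3→1: ·
e11 deliver 1→2: 2[prim,v=2,-]
e12 deliver 2→1: ·
e13 propose(1,'p'): ·
e14 deliver 1→4: 4[back,v=2,-]
e15 deliver 4→1: ·
e16 deliver 1→2: ·
e17 deliver 2→1: ·
e18 deliver 1→3: ·
e19 deliver 4→3: ·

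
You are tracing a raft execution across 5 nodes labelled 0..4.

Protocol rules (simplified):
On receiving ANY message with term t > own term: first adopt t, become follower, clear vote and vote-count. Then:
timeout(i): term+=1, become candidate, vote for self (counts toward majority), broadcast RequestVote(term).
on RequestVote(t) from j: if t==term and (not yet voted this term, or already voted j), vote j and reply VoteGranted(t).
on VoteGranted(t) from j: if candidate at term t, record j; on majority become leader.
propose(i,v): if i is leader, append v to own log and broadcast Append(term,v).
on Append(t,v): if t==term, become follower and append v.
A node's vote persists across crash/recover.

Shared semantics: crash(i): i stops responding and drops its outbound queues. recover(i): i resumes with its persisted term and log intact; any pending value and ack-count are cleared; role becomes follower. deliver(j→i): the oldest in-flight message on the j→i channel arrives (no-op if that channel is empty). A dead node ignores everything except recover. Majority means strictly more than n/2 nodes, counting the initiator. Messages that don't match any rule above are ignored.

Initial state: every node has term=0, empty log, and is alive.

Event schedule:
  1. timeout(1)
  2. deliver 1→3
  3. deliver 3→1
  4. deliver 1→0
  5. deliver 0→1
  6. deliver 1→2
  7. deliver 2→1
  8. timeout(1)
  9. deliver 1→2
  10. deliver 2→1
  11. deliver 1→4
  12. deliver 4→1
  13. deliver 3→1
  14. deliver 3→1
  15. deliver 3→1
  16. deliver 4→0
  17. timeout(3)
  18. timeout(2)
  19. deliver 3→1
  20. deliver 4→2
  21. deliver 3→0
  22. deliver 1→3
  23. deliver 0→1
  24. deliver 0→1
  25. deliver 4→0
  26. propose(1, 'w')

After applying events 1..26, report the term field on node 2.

[1] timeout(1) → N1(cand t1 [-])
[2] deliver 1→3 → N3(foll t1 [-])
[3] deliver 3→1 → ∅
[4] deliver 1→0 → N0(foll t1 [-])
[5] deliver 0→1 → N1(lead t1 [-])
[6] deliver 1→2 → N2(foll t1 [-])
[7] deliver 2→1 → ∅
[8] timeout(1) → N1(cand t2 [-])
[9] deliver 1→2 → N2(foll t2 [-])
[10] deliver 2→1 → ∅
[11] deliver 1→4 → N4(foll t1 [-])
[12] deliver 4→1 → ∅
[13] deliver 3→1 → ∅
[14] deliver 3→1 → ∅
[15] deliver 3→1 → ∅
[16] deliver 4→0 → ∅
[17] timeout(3) → N3(cand t2 [-])
[18] timeout(2) → N2(cand t3 [-])
[19] deliver 3→1 → ∅
[20] deliver 4→2 → ∅
[21] deliver 3→0 → N0(foll t2 [-])
[22] deliver 1→3 → ∅
[23] deliver 0→1 → ∅
[24] deliver 0→1 → ∅
[25] deliver 4→0 → ∅
[26] propose(1,'w') → ∅

3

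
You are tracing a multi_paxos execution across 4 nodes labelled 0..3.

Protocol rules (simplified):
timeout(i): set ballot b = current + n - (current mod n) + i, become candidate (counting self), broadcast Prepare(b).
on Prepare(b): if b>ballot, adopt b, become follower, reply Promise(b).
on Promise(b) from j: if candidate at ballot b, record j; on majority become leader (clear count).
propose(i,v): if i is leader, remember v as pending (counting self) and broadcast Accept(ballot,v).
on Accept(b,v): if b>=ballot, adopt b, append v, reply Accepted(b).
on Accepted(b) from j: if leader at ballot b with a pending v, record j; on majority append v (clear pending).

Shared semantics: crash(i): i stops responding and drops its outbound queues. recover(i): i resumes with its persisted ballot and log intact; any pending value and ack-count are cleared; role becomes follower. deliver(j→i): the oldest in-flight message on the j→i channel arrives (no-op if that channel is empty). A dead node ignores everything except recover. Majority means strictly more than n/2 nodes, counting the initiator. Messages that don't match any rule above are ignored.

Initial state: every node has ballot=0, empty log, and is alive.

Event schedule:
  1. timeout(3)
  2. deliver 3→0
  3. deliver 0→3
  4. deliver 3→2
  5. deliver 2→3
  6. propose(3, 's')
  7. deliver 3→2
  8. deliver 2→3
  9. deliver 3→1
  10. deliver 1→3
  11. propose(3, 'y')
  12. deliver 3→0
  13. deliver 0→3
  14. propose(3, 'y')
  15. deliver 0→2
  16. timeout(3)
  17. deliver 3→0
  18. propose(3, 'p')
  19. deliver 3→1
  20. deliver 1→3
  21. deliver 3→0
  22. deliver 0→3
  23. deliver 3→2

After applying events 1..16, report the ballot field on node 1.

7

[1] timeout(3) → N3(cand b7 [-])
[2] deliver 3→0 → N0(foll b7 [-])
[3] deliver 0→3 → ∅
[4] deliver 3→2 → N2(foll b7 [-])
[5] deliver 2→3 → N3(lead b7 [-])
[6] propose(3,'s') → ∅
[7] deliver 3→2 → N2(foll b7 [s])
[8] deliver 2→3 → ∅
[9] deliver 3→1 → N1(foll b7 [-])
[10] deliver 1→3 → ∅
[11] propose(3,'y') → ∅
[12] deliver 3→0 → N0(foll b7 [s])
[13] deliver 0→3 → ∅
[14] propose(3,'y') → ∅
[15] deliver 0→2 → ∅
[16] timeout(3) → N3(cand b11 [-])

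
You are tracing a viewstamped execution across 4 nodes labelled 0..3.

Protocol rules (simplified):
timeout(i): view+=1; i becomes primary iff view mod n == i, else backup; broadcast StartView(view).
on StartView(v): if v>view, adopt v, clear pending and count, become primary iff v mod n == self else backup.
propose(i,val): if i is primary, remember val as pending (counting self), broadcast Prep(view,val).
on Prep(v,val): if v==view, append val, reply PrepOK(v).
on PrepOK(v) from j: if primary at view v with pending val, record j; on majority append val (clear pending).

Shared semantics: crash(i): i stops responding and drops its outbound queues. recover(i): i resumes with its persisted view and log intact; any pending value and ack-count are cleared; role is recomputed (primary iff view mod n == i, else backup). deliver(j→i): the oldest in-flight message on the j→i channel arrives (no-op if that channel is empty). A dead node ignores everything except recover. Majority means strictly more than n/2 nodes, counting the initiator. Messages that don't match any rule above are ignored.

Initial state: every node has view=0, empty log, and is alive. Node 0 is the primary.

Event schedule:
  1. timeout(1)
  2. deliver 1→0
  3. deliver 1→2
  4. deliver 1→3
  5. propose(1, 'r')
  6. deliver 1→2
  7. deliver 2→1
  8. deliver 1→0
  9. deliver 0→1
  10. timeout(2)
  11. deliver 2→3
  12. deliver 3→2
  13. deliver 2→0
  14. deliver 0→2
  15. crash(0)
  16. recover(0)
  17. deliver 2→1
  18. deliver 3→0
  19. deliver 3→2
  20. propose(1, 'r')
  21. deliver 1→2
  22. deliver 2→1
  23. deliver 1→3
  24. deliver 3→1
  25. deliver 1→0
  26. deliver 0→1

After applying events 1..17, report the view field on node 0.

2

e1 timeout(1): 1[prim,v=1,-]
e2 deliver 1→0: 0[back,v=1,-]
e3 deliver 1→2: 2[back,v=1,-]
e4 deliver 1→3: 3[back,v=1,-]
e5 propose(1,'r'): ·
e6 deliver 1→2: 2[back,v=1,r]
e7 deliver 2→1: ·
e8 deliver 1→0: 0[back,v=1,r]
e9 deliver 0→1: 1[prim,v=1,r]
e10 timeout(2): 2[prim,v=2,r]
e11 deliver 2→3: 3[back,v=2,-]
e12 deliver 3→2: ·
e13 deliver 2→0: 0[back,v=2,r]
e14 deliver 0→2: ·
e15 crash(0): 0[✗back,v=2,r]
e16 recover(0): 0[back,v=2,r]
e17 deliver 2→1: 1[back,v=2,r]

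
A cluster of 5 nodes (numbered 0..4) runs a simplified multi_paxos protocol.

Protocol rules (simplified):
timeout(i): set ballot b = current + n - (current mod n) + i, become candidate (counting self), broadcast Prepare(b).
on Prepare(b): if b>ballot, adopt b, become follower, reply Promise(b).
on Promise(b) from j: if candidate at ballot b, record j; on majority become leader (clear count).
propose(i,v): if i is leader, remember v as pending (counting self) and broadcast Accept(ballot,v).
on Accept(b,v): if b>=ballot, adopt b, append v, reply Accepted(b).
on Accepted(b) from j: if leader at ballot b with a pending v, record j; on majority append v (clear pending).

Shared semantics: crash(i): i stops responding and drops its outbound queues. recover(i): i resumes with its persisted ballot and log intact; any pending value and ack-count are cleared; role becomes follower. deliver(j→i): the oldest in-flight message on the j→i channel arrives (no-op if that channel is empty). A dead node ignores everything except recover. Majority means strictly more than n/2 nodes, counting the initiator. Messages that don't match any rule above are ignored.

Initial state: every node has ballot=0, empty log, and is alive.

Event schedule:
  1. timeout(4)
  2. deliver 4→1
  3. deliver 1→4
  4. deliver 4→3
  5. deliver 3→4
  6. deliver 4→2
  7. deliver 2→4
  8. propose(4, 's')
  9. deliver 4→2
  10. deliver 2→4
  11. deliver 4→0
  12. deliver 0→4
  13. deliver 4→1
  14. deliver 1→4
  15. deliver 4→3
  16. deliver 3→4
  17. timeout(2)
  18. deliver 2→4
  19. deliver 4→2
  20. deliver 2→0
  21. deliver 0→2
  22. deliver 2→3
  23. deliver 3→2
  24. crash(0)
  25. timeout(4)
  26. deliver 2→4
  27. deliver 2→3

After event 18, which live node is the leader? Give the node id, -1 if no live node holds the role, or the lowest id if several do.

-1

[1] timeout(4) → N4(cand b9 [-])
[2] deliver 4→1 → N1(foll b9 [-])
[3] deliver 1→4 → ∅
[4] deliver 4→3 → N3(foll b9 [-])
[5] deliver 3→4 → N4(lead b9 [-])
[6] deliver 4→2 → N2(foll b9 [-])
[7] deliver 2→4 → ∅
[8] propose(4,'s') → ∅
[9] deliver 4→2 → N2(foll b9 [s])
[10] deliver 2→4 → ∅
[11] deliver 4→0 → N0(foll b9 [-])
[12] deliver 0→4 → ∅
[13] deliver 4→1 → N1(foll b9 [s])
[14] deliver 1→4 → N4(lead b9 [s])
[15] deliver 4→3 → N3(foll b9 [s])
[16] deliver 3→4 → ∅
[17] timeout(2) → N2(cand b12 [s])
[18] deliver 2→4 → N4(foll b12 [s])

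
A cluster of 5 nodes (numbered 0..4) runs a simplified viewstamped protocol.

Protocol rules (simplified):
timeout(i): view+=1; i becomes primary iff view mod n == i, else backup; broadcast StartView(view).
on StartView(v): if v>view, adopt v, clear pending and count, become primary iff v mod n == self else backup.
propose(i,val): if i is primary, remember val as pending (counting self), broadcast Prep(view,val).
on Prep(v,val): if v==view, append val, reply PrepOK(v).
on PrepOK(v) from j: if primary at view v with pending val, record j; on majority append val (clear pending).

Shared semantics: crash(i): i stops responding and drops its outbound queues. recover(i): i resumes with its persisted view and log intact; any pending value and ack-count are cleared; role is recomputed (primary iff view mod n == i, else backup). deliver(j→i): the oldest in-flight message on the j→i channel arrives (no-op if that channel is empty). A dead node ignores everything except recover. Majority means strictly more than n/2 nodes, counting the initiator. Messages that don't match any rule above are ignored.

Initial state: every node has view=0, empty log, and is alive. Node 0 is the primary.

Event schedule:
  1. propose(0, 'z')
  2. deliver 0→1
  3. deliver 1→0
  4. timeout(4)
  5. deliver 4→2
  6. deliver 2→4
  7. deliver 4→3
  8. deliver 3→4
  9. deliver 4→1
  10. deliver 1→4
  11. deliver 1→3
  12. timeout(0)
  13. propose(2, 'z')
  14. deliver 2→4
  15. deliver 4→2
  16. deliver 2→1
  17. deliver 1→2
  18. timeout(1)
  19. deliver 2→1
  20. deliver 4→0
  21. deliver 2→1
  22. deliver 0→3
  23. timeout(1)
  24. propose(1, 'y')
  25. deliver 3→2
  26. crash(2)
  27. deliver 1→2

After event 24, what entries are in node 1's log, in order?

z

e1 propose(0,'z'): ·
e2 deliver 0→1: 1[back,v=0,z]
e3 deliver 1→0: ·
e4 timeout(4): 4[back,v=1,-]
e5 deliver 4→2: 2[back,v=1,-]
e6 deliver 2→4: ·
e7 deliver 4→3: 3[back,v=1,-]
e8 deliver 3→4: ·
e9 deliver 4→1: 1[prim,v=1,z]
e10 deliver 1→4: ·
e11 deliver 1→3: ·
e12 timeout(0): 0[back,v=1,-]
e13 propose(2,'z'): ·
e14 deliver 2→4: ·
e15 deliver 4→2: ·
e16 deliver 2→1: ·
e17 deliver 1→2: ·
e18 timeout(1): 1[back,v=2,z]
e19 deliver 2→1: ·
e20 deliver 4→0: ·
e21 deliver 2→1: ·
e22 deliver 0→3: ·
e23 timeout(1): 1[back,v=3,z]
e24 propose(1,'y'): ·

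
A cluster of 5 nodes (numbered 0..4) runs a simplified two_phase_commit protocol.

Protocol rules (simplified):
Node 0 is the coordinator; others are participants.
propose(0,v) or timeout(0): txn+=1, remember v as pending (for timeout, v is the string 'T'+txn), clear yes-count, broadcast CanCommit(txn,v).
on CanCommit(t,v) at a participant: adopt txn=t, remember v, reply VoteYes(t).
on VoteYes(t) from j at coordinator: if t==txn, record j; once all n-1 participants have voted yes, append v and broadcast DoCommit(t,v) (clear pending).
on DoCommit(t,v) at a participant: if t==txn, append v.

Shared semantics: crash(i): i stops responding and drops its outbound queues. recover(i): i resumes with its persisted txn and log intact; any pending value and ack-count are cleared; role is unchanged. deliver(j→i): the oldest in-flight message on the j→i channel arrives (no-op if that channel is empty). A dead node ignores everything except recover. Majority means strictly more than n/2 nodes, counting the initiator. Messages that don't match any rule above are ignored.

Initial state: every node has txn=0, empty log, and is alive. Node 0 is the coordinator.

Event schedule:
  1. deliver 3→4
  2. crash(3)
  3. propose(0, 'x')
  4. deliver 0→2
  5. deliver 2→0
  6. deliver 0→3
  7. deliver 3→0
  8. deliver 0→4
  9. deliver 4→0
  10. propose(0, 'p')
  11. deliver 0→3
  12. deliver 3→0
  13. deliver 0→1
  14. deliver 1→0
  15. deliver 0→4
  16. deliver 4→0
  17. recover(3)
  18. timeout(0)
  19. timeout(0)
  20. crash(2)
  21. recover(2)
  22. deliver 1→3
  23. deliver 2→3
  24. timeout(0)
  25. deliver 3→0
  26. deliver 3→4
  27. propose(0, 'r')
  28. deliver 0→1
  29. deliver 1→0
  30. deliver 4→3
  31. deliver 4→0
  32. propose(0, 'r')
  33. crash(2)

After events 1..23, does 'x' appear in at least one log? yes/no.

[1] deliver 3→4 → ∅
[2] crash(3) → N3(✗part t0 [-])
[3] propose(0,'x') → N0(coor t1 [-])
[4] deliver 0→2 → N2(part t1 [-])
[5] deliver 2→0 → ∅
[6] deliver 0→3 → ∅
[7] deliver 3→0 → ∅
[8] deliver 0→4 → N4(part t1 [-])
[9] deliver 4→0 → ∅
[10] propose(0,'p') → N0(coor t2 [-])
[11] deliver 0→3 → ∅
[12] deliver 3→0 → ∅
[13] deliver 0→1 → N1(part t1 [-])
[14] deliver 1→0 → ∅
[15] deliver 0→4 → N4(part t2 [-])
[16] deliver 4→0 → ∅
[17] recover(3) → N3(part t0 [-])
[18] timeout(0) → N0(coor t3 [-])
[19] timeout(0) → N0(coor t4 [-])
[20] crash(2) → N2(✗part t1 [-])
[21] recover(2) → N2(part t1 [-])
[22] deliver 1→3 → ∅
[23] deliver 2→3 → ∅

no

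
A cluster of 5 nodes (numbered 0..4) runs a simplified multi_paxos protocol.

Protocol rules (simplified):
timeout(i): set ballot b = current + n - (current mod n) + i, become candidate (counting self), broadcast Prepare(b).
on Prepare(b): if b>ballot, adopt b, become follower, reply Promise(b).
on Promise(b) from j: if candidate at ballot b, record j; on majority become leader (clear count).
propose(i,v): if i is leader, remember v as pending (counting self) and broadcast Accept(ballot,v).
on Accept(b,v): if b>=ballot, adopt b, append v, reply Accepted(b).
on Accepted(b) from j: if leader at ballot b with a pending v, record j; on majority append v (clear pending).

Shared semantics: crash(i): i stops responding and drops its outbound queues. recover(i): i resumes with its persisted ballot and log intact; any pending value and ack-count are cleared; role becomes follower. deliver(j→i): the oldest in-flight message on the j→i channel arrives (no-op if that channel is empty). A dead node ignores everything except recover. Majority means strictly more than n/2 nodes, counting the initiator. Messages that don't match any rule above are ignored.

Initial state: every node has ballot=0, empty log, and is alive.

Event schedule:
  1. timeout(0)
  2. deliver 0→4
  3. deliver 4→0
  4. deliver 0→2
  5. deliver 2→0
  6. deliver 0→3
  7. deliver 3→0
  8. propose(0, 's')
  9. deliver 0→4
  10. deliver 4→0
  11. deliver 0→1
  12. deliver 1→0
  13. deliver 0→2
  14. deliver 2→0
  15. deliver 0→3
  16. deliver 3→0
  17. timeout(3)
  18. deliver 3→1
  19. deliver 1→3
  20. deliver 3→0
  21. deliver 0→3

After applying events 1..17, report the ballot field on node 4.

e1 timeout(0): 0[cand,b=5,-]
e2 deliver 0→4: 4[foll,b=5,-]
e3 deliver 4→0: ·
e4 deliver 0→2: 2[foll,b=5,-]
e5 deliver 2→0: 0[lead,b=5,-]
e6 deliver 0→3: 3[foll,b=5,-]
e7 deliver 3→0: ·
e8 propose(0,'s'): ·
e9 deliver 0→4: 4[foll,b=5,s]
e10 deliver 4→0: ·
e11 deliver 0→1: 1[foll,b=5,-]
e12 deliver 1→0: ·
e13 deliver 0→2: 2[foll,b=5,s]
e14 deliver 2→0: 0[lead,b=5,s]
e15 deliver 0→3: 3[foll,b=5,s]
e16 deliver 3→0: ·
e17 timeout(3): 3[cand,b=13,s]

5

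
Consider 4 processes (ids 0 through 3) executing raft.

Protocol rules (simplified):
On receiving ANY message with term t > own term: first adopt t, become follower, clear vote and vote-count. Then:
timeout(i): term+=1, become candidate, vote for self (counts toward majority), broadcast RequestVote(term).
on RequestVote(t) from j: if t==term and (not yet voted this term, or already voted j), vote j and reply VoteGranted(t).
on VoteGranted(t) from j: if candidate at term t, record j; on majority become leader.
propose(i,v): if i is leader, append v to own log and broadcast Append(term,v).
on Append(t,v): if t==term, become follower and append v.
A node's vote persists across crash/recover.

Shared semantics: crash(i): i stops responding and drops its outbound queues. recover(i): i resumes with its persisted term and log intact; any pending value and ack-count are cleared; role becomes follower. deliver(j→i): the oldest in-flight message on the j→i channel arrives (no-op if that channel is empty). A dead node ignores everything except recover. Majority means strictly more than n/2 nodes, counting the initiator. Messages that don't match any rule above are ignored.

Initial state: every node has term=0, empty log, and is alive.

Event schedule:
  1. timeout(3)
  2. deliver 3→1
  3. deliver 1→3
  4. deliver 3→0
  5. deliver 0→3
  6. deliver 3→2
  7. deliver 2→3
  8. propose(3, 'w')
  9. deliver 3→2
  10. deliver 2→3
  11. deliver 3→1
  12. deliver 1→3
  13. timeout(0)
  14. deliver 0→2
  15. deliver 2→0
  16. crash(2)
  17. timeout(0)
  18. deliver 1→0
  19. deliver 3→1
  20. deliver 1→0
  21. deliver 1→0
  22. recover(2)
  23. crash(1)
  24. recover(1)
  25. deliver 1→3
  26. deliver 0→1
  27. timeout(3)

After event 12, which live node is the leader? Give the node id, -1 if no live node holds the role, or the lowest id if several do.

3

step 1 timeout(3): 3={cand,t=1,log=-}
step 2 deliver 3→1: 1={foll,t=1,log=-}
step 3 deliver 1→3: —
step 4 deliver 3→0: 0={foll,t=1,log=-}
step 5 deliver 0→3: 3={lead,t=1,log=-}
step 6 deliver 3→2: 2={foll,t=1,log=-}
step 7 deliver 2→3: —
step 8 propose(3,'w'): 3={lead,t=1,log=w}
step 9 deliver 3→2: 2={foll,t=1,log=w}
step 10 deliver 2→3: —
step 11 deliver 3→1: 1={foll,t=1,log=w}
step 12 deliver 1→3: —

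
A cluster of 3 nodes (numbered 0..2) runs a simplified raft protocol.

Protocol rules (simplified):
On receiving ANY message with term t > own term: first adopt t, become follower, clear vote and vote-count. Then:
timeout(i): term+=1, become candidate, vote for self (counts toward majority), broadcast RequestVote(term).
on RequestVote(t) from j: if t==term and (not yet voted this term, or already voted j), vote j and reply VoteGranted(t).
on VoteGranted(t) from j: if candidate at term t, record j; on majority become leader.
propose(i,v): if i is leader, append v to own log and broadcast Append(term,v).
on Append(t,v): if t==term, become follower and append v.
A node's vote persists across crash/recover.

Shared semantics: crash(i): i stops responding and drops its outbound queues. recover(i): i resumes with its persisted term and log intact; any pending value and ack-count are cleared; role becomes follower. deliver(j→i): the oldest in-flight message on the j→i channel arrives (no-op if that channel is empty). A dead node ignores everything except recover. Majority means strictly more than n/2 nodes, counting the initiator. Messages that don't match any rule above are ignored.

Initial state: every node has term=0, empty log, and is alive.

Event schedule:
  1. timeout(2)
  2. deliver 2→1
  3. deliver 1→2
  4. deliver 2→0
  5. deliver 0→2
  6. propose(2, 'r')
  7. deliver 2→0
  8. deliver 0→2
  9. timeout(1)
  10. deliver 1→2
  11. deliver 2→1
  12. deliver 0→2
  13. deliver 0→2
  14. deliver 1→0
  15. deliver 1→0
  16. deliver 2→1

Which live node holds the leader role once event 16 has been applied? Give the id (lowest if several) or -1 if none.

e1 timeout(2): 2[cand,t=1,-]
e2 deliver 2→1: 1[foll,t=1,-]
e3 deliver 1→2: 2[lead,t=1,-]
e4 deliver 2→0: 0[foll,t=1,-]
e5 deliver 0→2: ·
e6 propose(2,'r'): 2[lead,t=1,r]
e7 deliver 2→0: 0[foll,t=1,r]
e8 deliver 0→2: ·
e9 timeout(1): 1[cand,t=2,-]
e10 deliver 1→2: 2[foll,t=2,r]
e11 deliver 2→1: ·
e12 deliver 0→2: ·
e13 deliver 0→2: ·
e14 deliver 1→0: 0[foll,t=2,r]
e15 deliver 1→0: ·
e16 deliver 2→1: 1[lead,t=2,-]

1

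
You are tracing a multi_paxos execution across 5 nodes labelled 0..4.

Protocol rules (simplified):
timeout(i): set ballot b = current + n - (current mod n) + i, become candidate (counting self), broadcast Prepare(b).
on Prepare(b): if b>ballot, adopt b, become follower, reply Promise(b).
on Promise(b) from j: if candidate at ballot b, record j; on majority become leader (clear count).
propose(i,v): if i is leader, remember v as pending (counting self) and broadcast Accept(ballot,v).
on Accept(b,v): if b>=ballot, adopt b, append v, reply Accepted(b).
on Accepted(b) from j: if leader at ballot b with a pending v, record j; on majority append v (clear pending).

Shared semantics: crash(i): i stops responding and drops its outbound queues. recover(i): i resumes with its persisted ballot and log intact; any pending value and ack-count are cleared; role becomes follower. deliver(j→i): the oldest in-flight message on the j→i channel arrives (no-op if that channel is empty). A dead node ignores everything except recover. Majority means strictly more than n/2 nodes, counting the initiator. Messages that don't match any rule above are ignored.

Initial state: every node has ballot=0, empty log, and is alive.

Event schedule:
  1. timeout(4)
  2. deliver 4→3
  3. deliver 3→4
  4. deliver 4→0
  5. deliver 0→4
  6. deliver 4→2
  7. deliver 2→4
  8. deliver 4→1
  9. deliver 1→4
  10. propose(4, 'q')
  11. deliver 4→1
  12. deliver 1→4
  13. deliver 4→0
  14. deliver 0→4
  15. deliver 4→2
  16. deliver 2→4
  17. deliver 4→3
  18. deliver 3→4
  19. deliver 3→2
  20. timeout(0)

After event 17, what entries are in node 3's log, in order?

step 1 timeout(4): 4={cand,b=9,log=-}
step 2 deliver 4→3: 3={foll,b=9,log=-}
step 3 deliver 3→4: —
step 4 deliver 4→0: 0={foll,b=9,log=-}
step 5 deliver 0→4: 4={lead,b=9,log=-}
step 6 deliver 4→2: 2={foll,b=9,log=-}
step 7 deliver 2→4: —
step 8 deliver 4→1: 1={foll,b=9,log=-}
step 9 deliver 1→4: —
step 10 propose(4,'q'): —
step 11 deliver 4→1: 1={foll,b=9,log=q}
step 12 deliver 1→4: —
step 13 deliver 4→0: 0={foll,b=9,log=q}
step 14 deliver 0→4: 4={lead,b=9,log=q}
step 15 deliver 4→2: 2={foll,b=9,log=q}
step 16 deliver 2→4: —
step 17 deliver 4→3: 3={foll,b=9,log=q}

q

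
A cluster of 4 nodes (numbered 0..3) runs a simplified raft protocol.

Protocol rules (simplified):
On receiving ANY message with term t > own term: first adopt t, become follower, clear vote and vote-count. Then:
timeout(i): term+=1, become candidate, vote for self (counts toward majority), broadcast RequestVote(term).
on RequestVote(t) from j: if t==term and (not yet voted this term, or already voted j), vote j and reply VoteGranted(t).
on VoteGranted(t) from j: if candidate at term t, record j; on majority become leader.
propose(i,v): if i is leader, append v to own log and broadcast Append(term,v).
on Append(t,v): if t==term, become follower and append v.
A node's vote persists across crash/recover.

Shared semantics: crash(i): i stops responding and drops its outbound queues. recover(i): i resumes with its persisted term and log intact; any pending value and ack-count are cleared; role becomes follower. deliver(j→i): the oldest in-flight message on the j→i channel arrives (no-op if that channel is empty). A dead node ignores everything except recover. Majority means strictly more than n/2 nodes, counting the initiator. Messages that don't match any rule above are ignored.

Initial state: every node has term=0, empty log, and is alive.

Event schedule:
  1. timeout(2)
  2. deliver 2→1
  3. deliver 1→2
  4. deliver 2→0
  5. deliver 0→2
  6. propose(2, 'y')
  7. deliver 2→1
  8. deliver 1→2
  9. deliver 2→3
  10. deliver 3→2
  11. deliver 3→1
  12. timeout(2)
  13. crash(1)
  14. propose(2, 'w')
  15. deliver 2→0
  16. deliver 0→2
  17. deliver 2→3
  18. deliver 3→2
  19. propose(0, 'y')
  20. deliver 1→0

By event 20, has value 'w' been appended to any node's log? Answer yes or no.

no

[1] timeout(2) → N2(cand t1 [-])
[2] deliver 2→1 → N1(foll t1 [-])
[3] deliver 1→2 → ∅
[4] deliver 2→0 → N0(foll t1 [-])
[5] deliver 0→2 → N2(lead t1 [-])
[6] propose(2,'y') → N2(lead t1 [y])
[7] deliver 2→1 → N1(foll t1 [y])
[8] deliver 1→2 → ∅
[9] deliver 2→3 → N3(foll t1 [-])
[10] deliver 3→2 → ∅
[11] deliver 3→1 → ∅
[12] timeout(2) → N2(cand t2 [y])
[13] crash(1) → N1(✗foll t1 [y])
[14] propose(2,'w') → ∅
[15] deliver 2→0 → N0(foll t1 [y])
[16] deliver 0→2 → ∅
[17] deliver 2→3 → N3(foll t1 [y])
[18] deliver 3→2 → ∅
[19] propose(0,'y') → ∅
[20] deliver 1→0 → ∅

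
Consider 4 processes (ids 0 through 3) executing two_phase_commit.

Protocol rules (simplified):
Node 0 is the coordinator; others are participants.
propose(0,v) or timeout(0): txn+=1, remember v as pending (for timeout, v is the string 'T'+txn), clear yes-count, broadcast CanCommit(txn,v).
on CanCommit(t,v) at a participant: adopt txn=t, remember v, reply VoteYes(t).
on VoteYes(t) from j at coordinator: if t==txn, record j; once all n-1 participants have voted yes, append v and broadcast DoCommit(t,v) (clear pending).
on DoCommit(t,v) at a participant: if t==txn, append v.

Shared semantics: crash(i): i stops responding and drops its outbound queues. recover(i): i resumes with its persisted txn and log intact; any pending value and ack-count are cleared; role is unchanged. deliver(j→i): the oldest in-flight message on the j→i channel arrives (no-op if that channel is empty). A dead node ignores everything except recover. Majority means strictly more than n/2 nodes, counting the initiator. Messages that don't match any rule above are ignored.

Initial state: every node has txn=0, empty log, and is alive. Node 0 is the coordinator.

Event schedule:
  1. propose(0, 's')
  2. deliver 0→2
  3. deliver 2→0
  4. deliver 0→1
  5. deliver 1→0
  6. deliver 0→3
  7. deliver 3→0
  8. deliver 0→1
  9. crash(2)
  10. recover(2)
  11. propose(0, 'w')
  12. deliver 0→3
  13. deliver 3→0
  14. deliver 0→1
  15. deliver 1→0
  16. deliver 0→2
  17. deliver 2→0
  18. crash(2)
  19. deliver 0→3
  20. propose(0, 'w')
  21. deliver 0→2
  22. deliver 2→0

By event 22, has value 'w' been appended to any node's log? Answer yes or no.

1. propose(0,'s'):  <0:coor t1 ->
2. deliver 0→2:  <2:part t1 ->
3. deliver 2→0:  nop
4. deliver 0→1:  <1:part t1 ->
5. deliver 1→0:  nop
6. deliver 0→3:  <3:part t1 ->
7. deliver 3→0:  <0:coor t1 s>
8. deliver 0→1:  <1:part t1 s>
9. crash(2):  <2:✗part t1 ->
10. recover(2):  <2:part t1 ->
11. propose(0,'w'):  <0:coor t2 s>
12. deliver 0→3:  <3:part t1 s>
13. deliver 3→0:  nop
14. deliver 0→1:  <1:part t2 s>
15. deliver 1→0:  nop
16. deliver 0→2:  <2:part t1 s>
17. deliver 2→0:  nop
18. crash(2):  <2:✗part t1 s>
19. deliver 0→3:  <3:part t2 s>
20. propose(0,'w'):  <0:coor t3 s>
21. deliver 0→2:  nop
22. deliver 2→0:  nop

no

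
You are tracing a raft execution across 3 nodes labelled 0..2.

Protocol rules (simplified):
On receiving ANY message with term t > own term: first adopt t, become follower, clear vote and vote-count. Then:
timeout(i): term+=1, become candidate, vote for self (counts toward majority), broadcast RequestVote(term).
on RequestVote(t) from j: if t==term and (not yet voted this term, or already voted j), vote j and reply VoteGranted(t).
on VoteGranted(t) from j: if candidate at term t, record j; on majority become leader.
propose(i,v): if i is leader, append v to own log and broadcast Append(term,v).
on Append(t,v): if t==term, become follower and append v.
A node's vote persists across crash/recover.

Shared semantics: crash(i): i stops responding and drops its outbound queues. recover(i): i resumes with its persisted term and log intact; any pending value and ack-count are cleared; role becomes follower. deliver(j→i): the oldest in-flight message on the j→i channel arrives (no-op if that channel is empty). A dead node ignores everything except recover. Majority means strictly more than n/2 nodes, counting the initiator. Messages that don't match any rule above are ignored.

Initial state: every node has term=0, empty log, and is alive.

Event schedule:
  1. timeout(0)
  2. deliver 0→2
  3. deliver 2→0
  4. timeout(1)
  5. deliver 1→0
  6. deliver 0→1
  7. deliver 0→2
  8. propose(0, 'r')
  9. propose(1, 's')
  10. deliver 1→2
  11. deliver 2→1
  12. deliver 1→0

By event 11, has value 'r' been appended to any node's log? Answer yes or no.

[1] timeout(0) → N0(cand t1 [-])
[2] deliver 0→2 → N2(foll t1 [-])
[3] deliver 2→0 → N0(lead t1 [-])
[4] timeout(1) → N1(cand t1 [-])
[5] deliver 1→0 → ∅
[6] deliver 0→1 → ∅
[7] deliver 0→2 → ∅
[8] propose(0,'r') → N0(lead t1 [r])
[9] propose(1,'s') → ∅
[10] deliver 1→2 → ∅
[11] deliver 2→1 → ∅

yes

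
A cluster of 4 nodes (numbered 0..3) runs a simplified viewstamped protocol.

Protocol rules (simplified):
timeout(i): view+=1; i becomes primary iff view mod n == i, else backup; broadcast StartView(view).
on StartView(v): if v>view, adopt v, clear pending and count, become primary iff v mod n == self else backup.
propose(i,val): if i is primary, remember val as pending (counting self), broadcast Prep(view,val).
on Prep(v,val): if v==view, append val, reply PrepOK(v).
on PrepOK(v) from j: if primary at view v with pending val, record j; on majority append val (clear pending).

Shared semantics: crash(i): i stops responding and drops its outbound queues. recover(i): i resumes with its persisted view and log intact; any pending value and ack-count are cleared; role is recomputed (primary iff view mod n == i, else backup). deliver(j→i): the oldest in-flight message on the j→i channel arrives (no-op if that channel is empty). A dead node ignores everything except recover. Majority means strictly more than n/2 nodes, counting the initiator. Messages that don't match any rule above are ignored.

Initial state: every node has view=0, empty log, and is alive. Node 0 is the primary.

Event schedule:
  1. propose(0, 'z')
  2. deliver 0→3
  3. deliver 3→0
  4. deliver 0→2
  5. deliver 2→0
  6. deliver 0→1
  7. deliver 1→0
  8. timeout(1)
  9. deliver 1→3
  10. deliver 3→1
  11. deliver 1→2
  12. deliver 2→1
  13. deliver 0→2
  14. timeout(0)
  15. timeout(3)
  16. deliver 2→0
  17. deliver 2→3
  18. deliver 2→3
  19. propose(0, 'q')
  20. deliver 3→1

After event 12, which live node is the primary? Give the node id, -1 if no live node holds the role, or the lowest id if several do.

after 1 — propose(0,'z'): ·
after 2 — deliver 0→3: n3:back/v0/[z]
after 3 — deliver 3→0: ·
after 4 — deliver 0→2: n2:back/v0/[z]
after 5 — deliver 2→0: n0:prim/v0/[z]
after 6 — deliver 0→1: n1:back/v0/[z]
after 7 — deliver 1→0: ·
after 8 — timeout(1): n1:prim/v1/[z]
after 9 — deliver 1→3: n3:back/v1/[z]
after 10 — deliver 3→1: ·
after 11 — deliver 1→2: n2:back/v1/[z]
after 12 — deliver 2→1: ·

0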